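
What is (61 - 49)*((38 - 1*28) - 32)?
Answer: -264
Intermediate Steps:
(61 - 49)*((38 - 1*28) - 32) = 12*((38 - 28) - 32) = 12*(10 - 32) = 12*(-22) = -264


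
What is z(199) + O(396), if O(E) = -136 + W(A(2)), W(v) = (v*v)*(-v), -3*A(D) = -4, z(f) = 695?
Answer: 15029/27 ≈ 556.63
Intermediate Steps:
A(D) = 4/3 (A(D) = -⅓*(-4) = 4/3)
W(v) = -v³ (W(v) = v²*(-v) = -v³)
O(E) = -3736/27 (O(E) = -136 - (4/3)³ = -136 - 1*64/27 = -136 - 64/27 = -3736/27)
z(199) + O(396) = 695 - 3736/27 = 15029/27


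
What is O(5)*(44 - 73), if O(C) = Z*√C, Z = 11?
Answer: -319*√5 ≈ -713.31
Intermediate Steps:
O(C) = 11*√C
O(5)*(44 - 73) = (11*√5)*(44 - 73) = (11*√5)*(-29) = -319*√5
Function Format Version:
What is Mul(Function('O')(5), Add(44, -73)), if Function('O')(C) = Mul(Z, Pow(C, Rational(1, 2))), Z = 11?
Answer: Mul(-319, Pow(5, Rational(1, 2))) ≈ -713.31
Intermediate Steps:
Function('O')(C) = Mul(11, Pow(C, Rational(1, 2)))
Mul(Function('O')(5), Add(44, -73)) = Mul(Mul(11, Pow(5, Rational(1, 2))), Add(44, -73)) = Mul(Mul(11, Pow(5, Rational(1, 2))), -29) = Mul(-319, Pow(5, Rational(1, 2)))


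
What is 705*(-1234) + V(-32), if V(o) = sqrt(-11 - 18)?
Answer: -869970 + I*sqrt(29) ≈ -8.6997e+5 + 5.3852*I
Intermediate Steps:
V(o) = I*sqrt(29) (V(o) = sqrt(-29) = I*sqrt(29))
705*(-1234) + V(-32) = 705*(-1234) + I*sqrt(29) = -869970 + I*sqrt(29)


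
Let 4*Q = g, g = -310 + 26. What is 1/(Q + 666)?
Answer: 1/595 ≈ 0.0016807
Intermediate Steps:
g = -284
Q = -71 (Q = (1/4)*(-284) = -71)
1/(Q + 666) = 1/(-71 + 666) = 1/595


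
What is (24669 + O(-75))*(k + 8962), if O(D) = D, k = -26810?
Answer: -438953712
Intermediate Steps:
(24669 + O(-75))*(k + 8962) = (24669 - 75)*(-26810 + 8962) = 24594*(-17848) = -438953712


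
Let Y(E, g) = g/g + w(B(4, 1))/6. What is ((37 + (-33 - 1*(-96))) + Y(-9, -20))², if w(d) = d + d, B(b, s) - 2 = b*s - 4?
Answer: 93025/9 ≈ 10336.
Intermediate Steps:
B(b, s) = -2 + b*s (B(b, s) = 2 + (b*s - 4) = 2 + (-4 + b*s) = -2 + b*s)
w(d) = 2*d
Y(E, g) = 5/3 (Y(E, g) = g/g + (2*(-2 + 4*1))/6 = 1 + (2*(-2 + 4))*(⅙) = 1 + (2*2)*(⅙) = 1 + 4*(⅙) = 1 + ⅔ = 5/3)
((37 + (-33 - 1*(-96))) + Y(-9, -20))² = ((37 + (-33 - 1*(-96))) + 5/3)² = ((37 + (-33 + 96)) + 5/3)² = ((37 + 63) + 5/3)² = (100 + 5/3)² = (305/3)² = 93025/9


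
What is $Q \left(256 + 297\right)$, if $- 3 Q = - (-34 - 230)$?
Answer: $-48664$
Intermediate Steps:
$Q = -88$ ($Q = - \frac{\left(-1\right) \left(-34 - 230\right)}{3} = - \frac{\left(-1\right) \left(-264\right)}{3} = \left(- \frac{1}{3}\right) 264 = -88$)
$Q \left(256 + 297\right) = - 88 \left(256 + 297\right) = \left(-88\right) 553 = -48664$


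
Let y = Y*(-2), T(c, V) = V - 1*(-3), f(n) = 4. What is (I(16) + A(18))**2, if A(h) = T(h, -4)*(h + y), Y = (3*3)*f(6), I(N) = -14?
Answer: 1600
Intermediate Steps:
T(c, V) = 3 + V (T(c, V) = V + 3 = 3 + V)
Y = 36 (Y = (3*3)*4 = 9*4 = 36)
y = -72 (y = 36*(-2) = -72)
A(h) = 72 - h (A(h) = (3 - 4)*(h - 72) = -(-72 + h) = 72 - h)
(I(16) + A(18))**2 = (-14 + (72 - 1*18))**2 = (-14 + (72 - 18))**2 = (-14 + 54)**2 = 40**2 = 1600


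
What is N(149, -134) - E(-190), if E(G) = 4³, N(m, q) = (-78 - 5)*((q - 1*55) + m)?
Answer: 3256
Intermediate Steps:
N(m, q) = 4565 - 83*m - 83*q (N(m, q) = -83*((q - 55) + m) = -83*((-55 + q) + m) = -83*(-55 + m + q) = 4565 - 83*m - 83*q)
E(G) = 64
N(149, -134) - E(-190) = (4565 - 83*149 - 83*(-134)) - 1*64 = (4565 - 12367 + 11122) - 64 = 3320 - 64 = 3256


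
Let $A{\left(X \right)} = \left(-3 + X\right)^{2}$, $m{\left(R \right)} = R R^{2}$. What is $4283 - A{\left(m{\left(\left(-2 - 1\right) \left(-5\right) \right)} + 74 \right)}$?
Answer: $-11870633$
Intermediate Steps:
$m{\left(R \right)} = R^{3}$
$4283 - A{\left(m{\left(\left(-2 - 1\right) \left(-5\right) \right)} + 74 \right)} = 4283 - \left(-3 + \left(\left(\left(-2 - 1\right) \left(-5\right)\right)^{3} + 74\right)\right)^{2} = 4283 - \left(-3 + \left(\left(\left(-3\right) \left(-5\right)\right)^{3} + 74\right)\right)^{2} = 4283 - \left(-3 + \left(15^{3} + 74\right)\right)^{2} = 4283 - \left(-3 + \left(3375 + 74\right)\right)^{2} = 4283 - \left(-3 + 3449\right)^{2} = 4283 - 3446^{2} = 4283 - 11874916 = -11870633$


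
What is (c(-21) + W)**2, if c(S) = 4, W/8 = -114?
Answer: 824464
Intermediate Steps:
W = -912 (W = 8*(-114) = -912)
(c(-21) + W)**2 = (4 - 912)**2 = (-908)**2 = 824464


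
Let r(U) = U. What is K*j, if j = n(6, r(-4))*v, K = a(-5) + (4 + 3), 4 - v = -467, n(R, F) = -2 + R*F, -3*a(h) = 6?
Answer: -61230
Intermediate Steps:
a(h) = -2 (a(h) = -⅓*6 = -2)
n(R, F) = -2 + F*R
v = 471 (v = 4 - 1*(-467) = 4 + 467 = 471)
K = 5 (K = -2 + (4 + 3) = -2 + 7 = 5)
j = -12246 (j = (-2 - 4*6)*471 = (-2 - 24)*471 = -26*471 = -12246)
K*j = 5*(-12246) = -61230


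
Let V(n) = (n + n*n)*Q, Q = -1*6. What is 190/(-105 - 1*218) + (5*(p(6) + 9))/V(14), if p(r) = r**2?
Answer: -365/476 ≈ -0.76681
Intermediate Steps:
Q = -6
V(n) = -6*n - 6*n**2 (V(n) = (n + n*n)*(-6) = (n + n**2)*(-6) = -6*n - 6*n**2)
190/(-105 - 1*218) + (5*(p(6) + 9))/V(14) = 190/(-105 - 1*218) + (5*(6**2 + 9))/((-6*14*(1 + 14))) = 190/(-105 - 218) + (5*(36 + 9))/((-6*14*15)) = 190/(-323) + (5*45)/(-1260) = 190*(-1/323) + 225*(-1/1260) = -10/17 - 5/28 = -365/476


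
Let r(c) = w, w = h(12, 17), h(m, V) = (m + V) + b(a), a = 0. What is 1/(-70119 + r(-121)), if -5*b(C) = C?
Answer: -1/70090 ≈ -1.4267e-5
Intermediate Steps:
b(C) = -C/5
h(m, V) = V + m (h(m, V) = (m + V) - ⅕*0 = (V + m) + 0 = V + m)
w = 29 (w = 17 + 12 = 29)
r(c) = 29
1/(-70119 + r(-121)) = 1/(-70119 + 29) = 1/(-70090) = -1/70090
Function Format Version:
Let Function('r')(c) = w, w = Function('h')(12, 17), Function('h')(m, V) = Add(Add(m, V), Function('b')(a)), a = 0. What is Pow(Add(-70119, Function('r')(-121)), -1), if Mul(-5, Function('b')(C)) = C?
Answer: Rational(-1, 70090) ≈ -1.4267e-5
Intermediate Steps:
Function('b')(C) = Mul(Rational(-1, 5), C)
Function('h')(m, V) = Add(V, m) (Function('h')(m, V) = Add(Add(m, V), Mul(Rational(-1, 5), 0)) = Add(Add(V, m), 0) = Add(V, m))
w = 29 (w = Add(17, 12) = 29)
Function('r')(c) = 29
Pow(Add(-70119, Function('r')(-121)), -1) = Pow(Add(-70119, 29), -1) = Pow(-70090, -1) = Rational(-1, 70090)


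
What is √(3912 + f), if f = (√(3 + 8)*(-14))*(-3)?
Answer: √(3912 + 42*√11) ≈ 63.650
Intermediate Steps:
f = 42*√11 (f = (√11*(-14))*(-3) = -14*√11*(-3) = 42*√11 ≈ 139.30)
√(3912 + f) = √(3912 + 42*√11)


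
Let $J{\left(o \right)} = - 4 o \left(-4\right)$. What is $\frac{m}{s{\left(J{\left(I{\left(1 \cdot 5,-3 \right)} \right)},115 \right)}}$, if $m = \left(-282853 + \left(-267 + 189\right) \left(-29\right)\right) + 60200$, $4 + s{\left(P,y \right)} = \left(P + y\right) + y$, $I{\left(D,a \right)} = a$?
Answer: $- \frac{220391}{178} \approx -1238.2$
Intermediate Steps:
$J{\left(o \right)} = 16 o$
$s{\left(P,y \right)} = -4 + P + 2 y$ ($s{\left(P,y \right)} = -4 + \left(\left(P + y\right) + y\right) = -4 + \left(P + 2 y\right) = -4 + P + 2 y$)
$m = -220391$ ($m = \left(-282853 - -2262\right) + 60200 = \left(-282853 + 2262\right) + 60200 = -280591 + 60200 = -220391$)
$\frac{m}{s{\left(J{\left(I{\left(1 \cdot 5,-3 \right)} \right)},115 \right)}} = - \frac{220391}{-4 + 16 \left(-3\right) + 2 \cdot 115} = - \frac{220391}{-4 - 48 + 230} = - \frac{220391}{178}$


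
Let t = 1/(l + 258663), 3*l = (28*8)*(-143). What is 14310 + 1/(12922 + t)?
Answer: 137567931572627/9613412357 ≈ 14310.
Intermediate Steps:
l = -32032/3 (l = ((28*8)*(-143))/3 = (224*(-143))/3 = (⅓)*(-32032) = -32032/3 ≈ -10677.)
t = 3/743957 (t = 1/(-32032/3 + 258663) = 1/(743957/3) = 3/743957 ≈ 4.0325e-6)
14310 + 1/(12922 + t) = 14310 + 1/(12922 + 3/743957) = 14310 + 1/(9613412357/743957) = 14310 + 743957/9613412357 = 137567931572627/9613412357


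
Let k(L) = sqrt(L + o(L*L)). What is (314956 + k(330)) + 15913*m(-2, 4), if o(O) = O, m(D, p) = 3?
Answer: 362695 + sqrt(109230) ≈ 3.6303e+5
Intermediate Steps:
k(L) = sqrt(L + L**2) (k(L) = sqrt(L + L*L) = sqrt(L + L**2))
(314956 + k(330)) + 15913*m(-2, 4) = (314956 + sqrt(330*(1 + 330))) + 15913*3 = (314956 + sqrt(330*331)) + 47739 = (314956 + sqrt(109230)) + 47739 = 362695 + sqrt(109230)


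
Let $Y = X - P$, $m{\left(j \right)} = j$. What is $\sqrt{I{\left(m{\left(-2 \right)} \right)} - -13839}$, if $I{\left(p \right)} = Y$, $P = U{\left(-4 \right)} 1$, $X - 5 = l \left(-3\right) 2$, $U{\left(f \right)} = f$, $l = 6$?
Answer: $2 \sqrt{3453} \approx 117.52$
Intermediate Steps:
$X = -31$ ($X = 5 + 6 \left(-3\right) 2 = 5 - 36 = -31$)
$P = -4$ ($P = \left(-4\right) 1 = -4$)
$Y = -27$ ($Y = -31 - -4 = -31 + 4 = -27$)
$I{\left(p \right)} = -27$
$\sqrt{I{\left(m{\left(-2 \right)} \right)} - -13839} = \sqrt{-27 - -13839} = \sqrt{-27 + \left(-4200 + 18039\right)} = \sqrt{-27 + 13839} = \sqrt{13812} = 2 \sqrt{3453}$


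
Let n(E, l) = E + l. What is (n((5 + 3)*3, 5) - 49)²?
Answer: 400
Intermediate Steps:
(n((5 + 3)*3, 5) - 49)² = (((5 + 3)*3 + 5) - 49)² = ((8*3 + 5) - 49)² = ((24 + 5) - 49)² = (29 - 49)² = (-20)² = 400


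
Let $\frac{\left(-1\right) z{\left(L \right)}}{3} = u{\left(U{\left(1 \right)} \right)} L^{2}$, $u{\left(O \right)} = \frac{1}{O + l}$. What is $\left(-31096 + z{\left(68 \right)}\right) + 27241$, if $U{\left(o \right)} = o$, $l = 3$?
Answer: $-7323$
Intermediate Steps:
$u{\left(O \right)} = \frac{1}{3 + O}$ ($u{\left(O \right)} = \frac{1}{O + 3} = \frac{1}{3 + O}$)
$z{\left(L \right)} = - \frac{3 L^{2}}{4}$ ($z{\left(L \right)} = - 3 \frac{L^{2}}{3 + 1} = - 3 \frac{L^{2}}{4} = - \frac{3 L^{2}}{4}$)
$\left(-31096 + z{\left(68 \right)}\right) + 27241 = \left(-31096 - \frac{3 \cdot 68^{2}}{4}\right) + 27241 = \left(-31096 - 3468\right) + 27241 = -34564 + 27241 = -7323$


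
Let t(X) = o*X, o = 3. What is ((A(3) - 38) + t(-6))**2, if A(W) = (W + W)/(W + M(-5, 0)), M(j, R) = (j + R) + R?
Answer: 3481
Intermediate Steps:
M(j, R) = j + 2*R (M(j, R) = (R + j) + R = j + 2*R)
A(W) = 2*W/(-5 + W) (A(W) = (W + W)/(W + (-5 + 2*0)) = (2*W)/(W + (-5 + 0)) = (2*W)/(W - 5) = (2*W)/(-5 + W) = 2*W/(-5 + W))
t(X) = 3*X
((A(3) - 38) + t(-6))**2 = ((2*3/(-5 + 3) - 38) + 3*(-6))**2 = ((2*3/(-2) - 38) - 18)**2 = ((2*3*(-1/2) - 38) - 18)**2 = ((-3 - 38) - 18)**2 = (-41 - 18)**2 = (-59)**2 = 3481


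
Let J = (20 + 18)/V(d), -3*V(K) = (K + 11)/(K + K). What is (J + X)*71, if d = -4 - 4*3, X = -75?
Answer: -285633/5 ≈ -57127.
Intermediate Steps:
d = -16 (d = -4 - 12 = -16)
V(K) = -(11 + K)/(6*K) (V(K) = -(K + 11)/(3*(K + K)) = -(11 + K)/(3*(2*K)) = -(11 + K)*1/(2*K)/3 = -(11 + K)/(6*K))
J = -3648/5 (J = (20 + 18)/(((1/6)*(-11 - 1*(-16))/(-16))) = 38/(((1/6)*(-1/16)*(-11 + 16))) = 38/(((1/6)*(-1/16)*5)) = 38/(-5/96) = 38*(-96/5) = -3648/5 ≈ -729.60)
(J + X)*71 = (-3648/5 - 75)*71 = -4023/5*71 = -285633/5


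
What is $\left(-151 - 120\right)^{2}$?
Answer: $73441$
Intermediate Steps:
$\left(-151 - 120\right)^{2} = \left(-271\right)^{2} = 73441$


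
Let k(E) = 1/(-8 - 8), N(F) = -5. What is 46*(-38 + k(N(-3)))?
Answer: -14007/8 ≈ -1750.9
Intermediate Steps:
k(E) = -1/16 (k(E) = 1/(-16) = -1/16)
46*(-38 + k(N(-3))) = 46*(-38 - 1/16) = 46*(-609/16) = -14007/8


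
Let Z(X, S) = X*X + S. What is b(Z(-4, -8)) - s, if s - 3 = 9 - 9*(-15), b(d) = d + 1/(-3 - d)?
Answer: -1530/11 ≈ -139.09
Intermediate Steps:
Z(X, S) = S + X² (Z(X, S) = X² + S = S + X²)
s = 147 (s = 3 + (9 - 9*(-15)) = 3 + (9 + 135) = 3 + 144 = 147)
b(Z(-4, -8)) - s = (-1 + (-8 + (-4)²)² + 3*(-8 + (-4)²))/(3 + (-8 + (-4)²)) - 1*147 = (-1 + (-8 + 16)² + 3*(-8 + 16))/(3 + (-8 + 16)) - 147 = (-1 + 8² + 3*8)/(3 + 8) - 147 = (-1 + 64 + 24)/11 - 147 = (1/11)*87 - 147 = 87/11 - 147 = -1530/11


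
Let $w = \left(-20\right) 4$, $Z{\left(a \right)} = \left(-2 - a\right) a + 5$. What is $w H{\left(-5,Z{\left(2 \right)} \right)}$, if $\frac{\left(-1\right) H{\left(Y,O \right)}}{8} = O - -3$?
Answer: $0$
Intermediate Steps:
$Z{\left(a \right)} = 5 + a \left(-2 - a\right)$ ($Z{\left(a \right)} = a \left(-2 - a\right) + 5 = 5 + a \left(-2 - a\right)$)
$H{\left(Y,O \right)} = -24 - 8 O$ ($H{\left(Y,O \right)} = - 8 \left(O - -3\right) = - 8 \left(O + 3\right) = - 8 \left(3 + O\right) = -24 - 8 O$)
$w = -80$
$w H{\left(-5,Z{\left(2 \right)} \right)} = - 80 \left(-24 - 8 \left(5 - 2^{2} - 4\right)\right) = - 80 \left(-24 - 8 \left(5 - 4 - 4\right)\right) = - 80 \left(-24 - -24\right) = - 80 \left(-24 + 24\right) = \left(-80\right) 0 = 0$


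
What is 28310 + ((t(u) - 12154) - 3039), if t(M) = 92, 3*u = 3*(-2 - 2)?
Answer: 13209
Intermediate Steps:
u = -4 (u = (3*(-2 - 2))/3 = (3*(-4))/3 = (1/3)*(-12) = -4)
28310 + ((t(u) - 12154) - 3039) = 28310 + ((92 - 12154) - 3039) = 28310 + (-12062 - 3039) = 28310 - 15101 = 13209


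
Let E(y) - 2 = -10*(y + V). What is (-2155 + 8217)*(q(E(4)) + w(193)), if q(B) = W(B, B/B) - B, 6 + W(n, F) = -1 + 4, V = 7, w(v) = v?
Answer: 1806476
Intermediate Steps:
W(n, F) = -3 (W(n, F) = -6 + (-1 + 4) = -6 + 3 = -3)
E(y) = -68 - 10*y (E(y) = 2 - 10*(y + 7) = 2 - 10*(7 + y) = 2 + (-70 - 10*y) = -68 - 10*y)
q(B) = -3 - B
(-2155 + 8217)*(q(E(4)) + w(193)) = (-2155 + 8217)*((-3 - (-68 - 10*4)) + 193) = 6062*((-3 - (-68 - 40)) + 193) = 6062*((-3 - 1*(-108)) + 193) = 6062*((-3 + 108) + 193) = 6062*(105 + 193) = 6062*298 = 1806476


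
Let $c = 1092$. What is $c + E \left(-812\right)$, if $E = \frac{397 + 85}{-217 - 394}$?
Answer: $\frac{1058596}{611} \approx 1732.6$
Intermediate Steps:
$E = - \frac{482}{611}$ ($E = \frac{482}{-611} = 482 \left(- \frac{1}{611}\right) = - \frac{482}{611} \approx -0.78887$)
$c + E \left(-812\right) = 1092 - - \frac{391384}{611} = 1092 + \frac{391384}{611} = \frac{1058596}{611}$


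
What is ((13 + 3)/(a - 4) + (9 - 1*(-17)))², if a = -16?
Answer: 15876/25 ≈ 635.04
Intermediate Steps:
((13 + 3)/(a - 4) + (9 - 1*(-17)))² = ((13 + 3)/(-16 - 4) + (9 - 1*(-17)))² = (16/(-20) + (9 + 17))² = (16*(-1/20) + 26)² = (-⅘ + 26)² = (126/5)² = 15876/25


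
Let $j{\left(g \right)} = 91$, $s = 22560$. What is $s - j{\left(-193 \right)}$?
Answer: $22469$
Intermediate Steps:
$s - j{\left(-193 \right)} = 22560 - 91 = 22469$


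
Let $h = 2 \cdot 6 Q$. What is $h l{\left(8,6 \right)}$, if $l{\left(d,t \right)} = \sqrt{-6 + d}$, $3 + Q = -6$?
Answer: $- 108 \sqrt{2} \approx -152.74$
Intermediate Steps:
$Q = -9$ ($Q = -3 - 6 = -9$)
$h = -108$ ($h = 2 \cdot 6 \left(-9\right) = 12 \left(-9\right) = -108$)
$h l{\left(8,6 \right)} = - 108 \sqrt{-6 + 8} = - 108 \sqrt{2}$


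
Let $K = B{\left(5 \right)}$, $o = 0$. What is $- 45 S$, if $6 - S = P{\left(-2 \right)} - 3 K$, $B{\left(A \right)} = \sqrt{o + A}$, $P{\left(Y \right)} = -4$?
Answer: $-450 - 135 \sqrt{5} \approx -751.87$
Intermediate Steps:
$B{\left(A \right)} = \sqrt{A}$ ($B{\left(A \right)} = \sqrt{0 + A} = \sqrt{A}$)
$K = \sqrt{5} \approx 2.2361$
$S = 10 + 3 \sqrt{5}$ ($S = 6 - \left(-4 - 3 \sqrt{5}\right) = 6 + \left(4 + 3 \sqrt{5}\right) = 10 + 3 \sqrt{5} \approx 16.708$)
$- 45 S = - 45 \left(10 + 3 \sqrt{5}\right) = -450 - 135 \sqrt{5}$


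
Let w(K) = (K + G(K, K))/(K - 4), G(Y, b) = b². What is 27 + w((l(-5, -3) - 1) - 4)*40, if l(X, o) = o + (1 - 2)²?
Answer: -1383/11 ≈ -125.73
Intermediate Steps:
l(X, o) = 1 + o (l(X, o) = o + (-1)² = o + 1 = 1 + o)
w(K) = (K + K²)/(-4 + K) (w(K) = (K + K²)/(K - 4) = (K + K²)/(-4 + K))
27 + w((l(-5, -3) - 1) - 4)*40 = 27 + ((((1 - 3) - 1) - 4)*(1 + (((1 - 3) - 1) - 4))/(-4 + (((1 - 3) - 1) - 4)))*40 = 27 + (((-2 - 1) - 4)*(1 + ((-2 - 1) - 4))/(-4 + ((-2 - 1) - 4)))*40 = 27 + ((-3 - 4)*(1 + (-3 - 4))/(-4 + (-3 - 4)))*40 = 27 - 7*(1 - 7)/(-4 - 7)*40 = 27 - 7*(-6)/(-11)*40 = 27 - 7*(-1/11)*(-6)*40 = 27 - 42/11*40 = 27 - 1680/11 = -1383/11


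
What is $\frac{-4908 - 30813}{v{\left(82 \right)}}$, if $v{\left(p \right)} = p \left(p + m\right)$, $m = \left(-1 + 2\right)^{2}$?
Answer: $- \frac{35721}{6806} \approx -5.2485$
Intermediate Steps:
$m = 1$ ($m = 1^{2} = 1$)
$v{\left(p \right)} = p \left(1 + p\right)$ ($v{\left(p \right)} = p \left(p + 1\right) = p \left(1 + p\right)$)
$\frac{-4908 - 30813}{v{\left(82 \right)}} = \frac{-4908 - 30813}{82 \left(1 + 82\right)} = - \frac{35721}{82 \cdot 83} = - \frac{35721}{6806}$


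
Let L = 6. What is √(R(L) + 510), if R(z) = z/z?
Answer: √511 ≈ 22.605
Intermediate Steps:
R(z) = 1
√(R(L) + 510) = √(1 + 510) = √511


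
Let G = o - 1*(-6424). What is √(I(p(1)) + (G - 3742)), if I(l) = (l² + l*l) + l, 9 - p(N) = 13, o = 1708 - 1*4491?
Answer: I*√73 ≈ 8.544*I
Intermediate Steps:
o = -2783 (o = 1708 - 4491 = -2783)
p(N) = -4 (p(N) = 9 - 1*13 = 9 - 13 = -4)
I(l) = l + 2*l² (I(l) = (l² + l²) + l = 2*l² + l = l + 2*l²)
G = 3641 (G = -2783 - 1*(-6424) = -2783 + 6424 = 3641)
√(I(p(1)) + (G - 3742)) = √(-4*(1 + 2*(-4)) + (3641 - 3742)) = √(-4*(1 - 8) - 101) = √(-4*(-7) - 101) = √(28 - 101) = √(-73) = I*√73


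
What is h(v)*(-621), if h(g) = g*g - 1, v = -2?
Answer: -1863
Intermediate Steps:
h(g) = -1 + g² (h(g) = g² - 1 = -1 + g²)
h(v)*(-621) = (-1 + (-2)²)*(-621) = (-1 + 4)*(-621) = 3*(-621) = -1863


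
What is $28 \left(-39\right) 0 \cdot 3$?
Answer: $0$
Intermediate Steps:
$28 \left(-39\right) 0 \cdot 3 = \left(-1092\right) 0 = 0$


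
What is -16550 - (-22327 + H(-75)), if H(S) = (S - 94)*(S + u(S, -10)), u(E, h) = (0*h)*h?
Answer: -6898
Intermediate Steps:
u(E, h) = 0 (u(E, h) = 0*h = 0)
H(S) = S*(-94 + S) (H(S) = (S - 94)*(S + 0) = (-94 + S)*S = S*(-94 + S))
-16550 - (-22327 + H(-75)) = -16550 - (-22327 - 75*(-94 - 75)) = -16550 - (-22327 - 75*(-169)) = -16550 - (-22327 + 12675) = -16550 - 1*(-9652) = -16550 + 9652 = -6898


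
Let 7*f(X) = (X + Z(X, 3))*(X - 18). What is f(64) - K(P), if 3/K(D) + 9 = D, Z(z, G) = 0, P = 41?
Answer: 94187/224 ≈ 420.48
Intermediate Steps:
f(X) = X*(-18 + X)/7 (f(X) = ((X + 0)*(X - 18))/7 = (X*(-18 + X))/7 = X*(-18 + X)/7)
K(D) = 3/(-9 + D)
f(64) - K(P) = (⅐)*64*(-18 + 64) - 3/(-9 + 41) = (⅐)*64*46 - 3/32 = 2944/7 - 3/32 = 94187/224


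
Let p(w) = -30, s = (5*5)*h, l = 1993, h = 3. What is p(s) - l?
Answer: -2023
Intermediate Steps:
s = 75 (s = (5*5)*3 = 25*3 = 75)
p(s) - l = -30 - 1*1993 = -30 - 1993 = -2023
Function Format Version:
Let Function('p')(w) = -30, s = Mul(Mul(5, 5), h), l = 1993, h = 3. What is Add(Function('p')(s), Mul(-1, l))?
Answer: -2023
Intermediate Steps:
s = 75 (s = Mul(Mul(5, 5), 3) = Mul(25, 3) = 75)
Add(Function('p')(s), Mul(-1, l)) = Add(-30, Mul(-1, 1993)) = Add(-30, -1993) = -2023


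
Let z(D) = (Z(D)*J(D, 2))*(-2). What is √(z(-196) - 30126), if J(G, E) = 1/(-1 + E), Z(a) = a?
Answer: I*√29734 ≈ 172.44*I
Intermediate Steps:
z(D) = -2*D (z(D) = (D/(-1 + 2))*(-2) = (D/1)*(-2) = (D*1)*(-2) = D*(-2) = -2*D)
√(z(-196) - 30126) = √(-2*(-196) - 30126) = √(392 - 30126) = √(-29734) = I*√29734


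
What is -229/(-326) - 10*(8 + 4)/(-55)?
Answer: 10343/3586 ≈ 2.8843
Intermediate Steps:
-229/(-326) - 10*(8 + 4)/(-55) = -229*(-1/326) - 10*12*(-1/55) = 229/326 - 120*(-1/55) = 229/326 + 24/11 = 10343/3586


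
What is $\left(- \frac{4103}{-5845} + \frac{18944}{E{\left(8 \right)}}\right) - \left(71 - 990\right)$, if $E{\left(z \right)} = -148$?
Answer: $\frac{4627498}{5845} \approx 791.7$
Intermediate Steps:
$\left(- \frac{4103}{-5845} + \frac{18944}{E{\left(8 \right)}}\right) - \left(71 - 990\right) = \left(- \frac{4103}{-5845} + \frac{18944}{-148}\right) - \left(71 - 990\right) = \left(\left(-4103\right) \left(- \frac{1}{5845}\right) + 18944 \left(- \frac{1}{148}\right)\right) - \left(71 - 990\right) = \left(\frac{4103}{5845} - 128\right) - -919 = - \frac{744057}{5845} + 919 = \frac{4627498}{5845}$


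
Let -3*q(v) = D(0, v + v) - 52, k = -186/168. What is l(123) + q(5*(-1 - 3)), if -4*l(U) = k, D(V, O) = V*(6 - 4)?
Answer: 5917/336 ≈ 17.610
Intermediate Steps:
k = -31/28 (k = -186*1/168 = -31/28 ≈ -1.1071)
D(V, O) = 2*V (D(V, O) = V*2 = 2*V)
q(v) = 52/3 (q(v) = -(2*0 - 52)/3 = -(0 - 52)/3 = -⅓*(-52) = 52/3)
l(U) = 31/112 (l(U) = -¼*(-31/28) = 31/112)
l(123) + q(5*(-1 - 3)) = 31/112 + 52/3 = 5917/336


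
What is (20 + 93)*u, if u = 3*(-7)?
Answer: -2373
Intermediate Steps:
u = -21
(20 + 93)*u = (20 + 93)*(-21) = 113*(-21) = -2373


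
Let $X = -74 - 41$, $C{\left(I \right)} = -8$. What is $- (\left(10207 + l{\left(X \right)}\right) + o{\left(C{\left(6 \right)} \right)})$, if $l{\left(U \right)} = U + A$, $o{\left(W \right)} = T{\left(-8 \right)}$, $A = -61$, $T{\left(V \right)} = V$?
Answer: $-10023$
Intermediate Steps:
$o{\left(W \right)} = -8$
$X = -115$
$l{\left(U \right)} = -61 + U$ ($l{\left(U \right)} = U - 61 = -61 + U$)
$- (\left(10207 + l{\left(X \right)}\right) + o{\left(C{\left(6 \right)} \right)}) = - (\left(10207 - 176\right) - 8) = - (10031 - 8) = \left(-1\right) 10023 = -10023$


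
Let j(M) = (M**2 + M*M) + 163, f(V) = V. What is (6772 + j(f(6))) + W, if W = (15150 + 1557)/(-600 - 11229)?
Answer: 27623032/3943 ≈ 7005.6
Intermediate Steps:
W = -5569/3943 (W = 16707/(-11829) = 16707*(-1/11829) = -5569/3943 ≈ -1.4124)
j(M) = 163 + 2*M**2 (j(M) = (M**2 + M**2) + 163 = 2*M**2 + 163 = 163 + 2*M**2)
(6772 + j(f(6))) + W = (6772 + (163 + 2*6**2)) - 5569/3943 = (6772 + (163 + 2*36)) - 5569/3943 = (6772 + (163 + 72)) - 5569/3943 = (6772 + 235) - 5569/3943 = 7007 - 5569/3943 = 27623032/3943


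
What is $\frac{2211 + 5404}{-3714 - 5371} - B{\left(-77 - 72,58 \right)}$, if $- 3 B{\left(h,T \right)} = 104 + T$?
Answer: $\frac{96595}{1817} \approx 53.162$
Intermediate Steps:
$B{\left(h,T \right)} = - \frac{104}{3} - \frac{T}{3}$ ($B{\left(h,T \right)} = - \frac{104 + T}{3} = - \frac{104}{3} - \frac{T}{3}$)
$\frac{2211 + 5404}{-3714 - 5371} - B{\left(-77 - 72,58 \right)} = \frac{2211 + 5404}{-3714 - 5371} - \left(- \frac{104}{3} - \frac{58}{3}\right) = \frac{7615}{-9085} - \left(- \frac{104}{3} - \frac{58}{3}\right) = 7615 \left(- \frac{1}{9085}\right) - -54 = - \frac{1523}{1817} + 54 = \frac{96595}{1817}$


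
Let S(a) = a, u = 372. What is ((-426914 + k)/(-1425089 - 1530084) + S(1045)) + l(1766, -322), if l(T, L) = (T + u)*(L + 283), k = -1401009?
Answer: -243318251378/2955173 ≈ -82336.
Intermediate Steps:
l(T, L) = (283 + L)*(372 + T) (l(T, L) = (T + 372)*(L + 283) = (372 + T)*(283 + L) = (283 + L)*(372 + T))
((-426914 + k)/(-1425089 - 1530084) + S(1045)) + l(1766, -322) = ((-426914 - 1401009)/(-1425089 - 1530084) + 1045) + (105276 + 283*1766 + 372*(-322) - 322*1766) = (-1827923/(-2955173) + 1045) + (105276 + 499778 - 119784 - 568652) = (-1827923*(-1/2955173) + 1045) - 83382 = (1827923/2955173 + 1045) - 83382 = 3089983708/2955173 - 83382 = -243318251378/2955173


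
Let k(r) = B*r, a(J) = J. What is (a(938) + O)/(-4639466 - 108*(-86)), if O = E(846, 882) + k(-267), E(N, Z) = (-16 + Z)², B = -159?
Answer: -793347/4630178 ≈ -0.17134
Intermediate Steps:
k(r) = -159*r
O = 792409 (O = (-16 + 882)² - 159*(-267) = 866² + 42453 = 749956 + 42453 = 792409)
(a(938) + O)/(-4639466 - 108*(-86)) = (938 + 792409)/(-4639466 - 108*(-86)) = 793347/(-4639466 + 9288) = 793347/(-4630178) = 793347*(-1/4630178) = -793347/4630178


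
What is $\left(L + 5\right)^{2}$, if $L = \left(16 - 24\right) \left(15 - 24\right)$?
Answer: $5929$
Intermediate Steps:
$L = 72$ ($L = \left(-8\right) \left(-9\right) = 72$)
$\left(L + 5\right)^{2} = \left(72 + 5\right)^{2} = 77^{2} = 5929$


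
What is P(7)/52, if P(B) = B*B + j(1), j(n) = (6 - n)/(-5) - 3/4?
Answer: 189/208 ≈ 0.90865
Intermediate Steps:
j(n) = -39/20 + n/5 (j(n) = (6 - n)*(-⅕) - 3*¼ = (-6/5 + n/5) - ¾ = -39/20 + n/5)
P(B) = -7/4 + B² (P(B) = B*B + (-39/20 + (⅕)*1) = B² + (-39/20 + ⅕) = B² - 7/4 = -7/4 + B²)
P(7)/52 = (-7/4 + 7²)/52 = (-7/4 + 49)*(1/52) = (189/4)*(1/52) = 189/208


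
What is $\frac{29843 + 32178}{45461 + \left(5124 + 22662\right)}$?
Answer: $\frac{62021}{73247} \approx 0.84674$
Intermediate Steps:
$\frac{29843 + 32178}{45461 + \left(5124 + 22662\right)} = \frac{62021}{45461 + 27786} = \frac{62021}{73247}$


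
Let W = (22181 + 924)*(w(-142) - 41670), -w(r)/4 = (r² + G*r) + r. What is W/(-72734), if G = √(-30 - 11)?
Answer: 1406609295/36367 - 6561820*I*√41/36367 ≈ 38678.0 - 1155.3*I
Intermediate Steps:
G = I*√41 (G = √(-41) = I*√41 ≈ 6.4031*I)
w(r) = -4*r - 4*r² - 4*I*r*√41 (w(r) = -4*((r² + (I*√41)*r) + r) = -4*((r² + I*r*√41) + r) = -4*(r + r² + I*r*√41) = -4*r - 4*r² - 4*I*r*√41)
W = -2813218590 + 13123640*I*√41 (W = (22181 + 924)*(-4*(-142)*(1 - 142 + I*√41) - 41670) = 23105*(-4*(-142)*(-141 + I*√41) - 41670) = 23105*((-80088 + 568*I*√41) - 41670) = 23105*(-121758 + 568*I*√41) = -2813218590 + 13123640*I*√41 ≈ -2.8132e+9 + 8.4032e+7*I)
W/(-72734) = (-2813218590 + 13123640*I*√41)/(-72734) = (-2813218590 + 13123640*I*√41)*(-1/72734) = 1406609295/36367 - 6561820*I*√41/36367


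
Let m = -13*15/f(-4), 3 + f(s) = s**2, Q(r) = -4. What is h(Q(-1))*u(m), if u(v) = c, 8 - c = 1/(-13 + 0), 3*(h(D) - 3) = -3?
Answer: 210/13 ≈ 16.154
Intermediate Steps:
f(s) = -3 + s**2
h(D) = 2 (h(D) = 3 + (1/3)*(-3) = 3 - 1 = 2)
m = -15 (m = -13*15/(-3 + (-4)**2) = -13*15/(-3 + 16) = -13/(13*(1/15)) = -13/13/15 = -13*15/13 = -15)
c = 105/13 (c = 8 - 1/(-13 + 0) = 8 - 1/(-13) = 8 - 1*(-1/13) = 8 + 1/13 = 105/13 ≈ 8.0769)
u(v) = 105/13
h(Q(-1))*u(m) = 2*(105/13) = 210/13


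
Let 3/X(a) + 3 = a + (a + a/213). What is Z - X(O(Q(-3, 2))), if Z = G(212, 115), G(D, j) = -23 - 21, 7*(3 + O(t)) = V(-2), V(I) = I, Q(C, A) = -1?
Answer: -89209/2042 ≈ -43.687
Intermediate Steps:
O(t) = -23/7 (O(t) = -3 + (⅐)*(-2) = -3 - 2/7 = -23/7)
X(a) = 3/(-3 + 427*a/213) (X(a) = 3/(-3 + (a + (a + a/213))) = 3/(-3 + (a + 214*a/213)) = 3/(-3 + 427*a/213))
G(D, j) = -44
Z = -44
Z - X(O(Q(-3, 2))) = -44 - 639/(-639 + 427*(-23/7)) = -44 - 639/(-639 - 1403) = -44 - 639/(-2042) = -44 - 639*(-1)/2042 = -44 - 1*(-639/2042) = -44 + 639/2042 = -89209/2042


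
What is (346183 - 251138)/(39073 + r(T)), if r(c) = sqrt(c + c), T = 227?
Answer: 742738657/305339775 - 19009*sqrt(454)/305339775 ≈ 2.4312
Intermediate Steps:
r(c) = sqrt(2)*sqrt(c) (r(c) = sqrt(2*c) = sqrt(2)*sqrt(c))
(346183 - 251138)/(39073 + r(T)) = (346183 - 251138)/(39073 + sqrt(2)*sqrt(227)) = 95045/(39073 + sqrt(454))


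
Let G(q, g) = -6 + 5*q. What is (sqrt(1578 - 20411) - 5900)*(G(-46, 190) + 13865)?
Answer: -80411100 + 13629*I*sqrt(18833) ≈ -8.0411e+7 + 1.8704e+6*I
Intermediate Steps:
(sqrt(1578 - 20411) - 5900)*(G(-46, 190) + 13865) = (sqrt(1578 - 20411) - 5900)*((-6 + 5*(-46)) + 13865) = (sqrt(-18833) - 5900)*((-6 - 230) + 13865) = (I*sqrt(18833) - 5900)*(-236 + 13865) = (-5900 + I*sqrt(18833))*13629 = -80411100 + 13629*I*sqrt(18833)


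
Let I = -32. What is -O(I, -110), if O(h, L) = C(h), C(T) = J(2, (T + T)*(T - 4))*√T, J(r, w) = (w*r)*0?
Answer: 0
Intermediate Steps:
J(r, w) = 0 (J(r, w) = (r*w)*0 = 0)
C(T) = 0 (C(T) = 0*√T = 0)
O(h, L) = 0
-O(I, -110) = -1*0 = 0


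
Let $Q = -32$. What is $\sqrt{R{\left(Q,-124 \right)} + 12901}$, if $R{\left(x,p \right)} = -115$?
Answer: $\sqrt{12786} \approx 113.08$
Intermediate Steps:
$\sqrt{R{\left(Q,-124 \right)} + 12901} = \sqrt{-115 + 12901} = \sqrt{12786}$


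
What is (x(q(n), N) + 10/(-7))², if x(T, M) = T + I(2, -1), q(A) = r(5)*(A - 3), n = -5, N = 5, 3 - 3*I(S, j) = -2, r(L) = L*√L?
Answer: 3528025/441 - 400*√5/21 ≈ 7957.5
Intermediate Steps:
r(L) = L^(3/2)
I(S, j) = 5/3 (I(S, j) = 1 - ⅓*(-2) = 1 + ⅔ = 5/3)
q(A) = 5*√5*(-3 + A) (q(A) = 5^(3/2)*(A - 3) = (5*√5)*(-3 + A) = 5*√5*(-3 + A))
x(T, M) = 5/3 + T (x(T, M) = T + 5/3 = 5/3 + T)
(x(q(n), N) + 10/(-7))² = ((5/3 + 5*√5*(-3 - 5)) + 10/(-7))² = ((5/3 + 5*√5*(-8)) + 10*(-⅐))² = ((5/3 - 40*√5) - 10/7)² = (5/21 - 40*√5)²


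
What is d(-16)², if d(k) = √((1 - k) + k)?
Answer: 1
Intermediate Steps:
d(k) = 1 (d(k) = √1 = 1)
d(-16)² = 1² = 1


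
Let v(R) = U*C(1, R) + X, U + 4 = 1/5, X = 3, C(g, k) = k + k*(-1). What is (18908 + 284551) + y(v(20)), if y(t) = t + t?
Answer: 303465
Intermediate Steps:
C(g, k) = 0 (C(g, k) = k - k = 0)
U = -19/5 (U = -4 + 1/5 = -4 + 1*(⅕) = -4 + ⅕ = -19/5 ≈ -3.8000)
v(R) = 3 (v(R) = -19/5*0 + 3 = 0 + 3 = 3)
y(t) = 2*t
(18908 + 284551) + y(v(20)) = (18908 + 284551) + 2*3 = 303459 + 6 = 303465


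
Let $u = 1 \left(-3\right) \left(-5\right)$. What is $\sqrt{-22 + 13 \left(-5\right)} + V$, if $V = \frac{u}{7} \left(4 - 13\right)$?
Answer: $- \frac{135}{7} + i \sqrt{87} \approx -19.286 + 9.3274 i$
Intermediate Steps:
$u = 15$ ($u = \left(-3\right) \left(-5\right) = 15$)
$V = - \frac{135}{7}$ ($V = \frac{15}{7} \left(4 - 13\right) = 15 \cdot \frac{1}{7} \left(4 - 13\right) = \frac{15}{7} \left(-9\right) = - \frac{135}{7} \approx -19.286$)
$\sqrt{-22 + 13 \left(-5\right)} + V = \sqrt{-22 + 13 \left(-5\right)} - \frac{135}{7} = \sqrt{-22 - 65} - \frac{135}{7} = \sqrt{-87} - \frac{135}{7} = i \sqrt{87} - \frac{135}{7} = - \frac{135}{7} + i \sqrt{87}$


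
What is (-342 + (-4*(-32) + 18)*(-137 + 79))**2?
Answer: 77616100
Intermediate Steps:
(-342 + (-4*(-32) + 18)*(-137 + 79))**2 = (-342 + (128 + 18)*(-58))**2 = (-342 + 146*(-58))**2 = (-342 - 8468)**2 = (-8810)**2 = 77616100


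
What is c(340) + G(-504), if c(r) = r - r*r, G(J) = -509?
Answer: -115769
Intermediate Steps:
c(r) = r - r**2
c(340) + G(-504) = 340*(1 - 1*340) - 509 = 340*(1 - 340) - 509 = 340*(-339) - 509 = -115260 - 509 = -115769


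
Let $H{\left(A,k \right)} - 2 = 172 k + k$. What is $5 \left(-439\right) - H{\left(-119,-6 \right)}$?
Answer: $-1159$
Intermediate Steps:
$H{\left(A,k \right)} = 2 + 173 k$ ($H{\left(A,k \right)} = 2 + \left(172 k + k\right) = 2 + 173 k$)
$5 \left(-439\right) - H{\left(-119,-6 \right)} = 5 \left(-439\right) - \left(2 + 173 \left(-6\right)\right) = -2195 - \left(2 - 1038\right) = -2195 - -1036 = -2195 + 1036 = -1159$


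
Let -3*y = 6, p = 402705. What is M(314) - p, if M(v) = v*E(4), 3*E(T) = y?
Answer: -1208743/3 ≈ -4.0291e+5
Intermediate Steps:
y = -2 (y = -1/3*6 = -2)
E(T) = -2/3 (E(T) = (1/3)*(-2) = -2/3)
M(v) = -2*v/3 (M(v) = v*(-2/3) = -2*v/3)
M(314) - p = -2/3*314 - 1*402705 = -628/3 - 402705 = -1208743/3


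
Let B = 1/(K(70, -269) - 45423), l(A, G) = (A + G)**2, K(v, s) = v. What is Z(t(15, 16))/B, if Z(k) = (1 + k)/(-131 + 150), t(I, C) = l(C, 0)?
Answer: -613459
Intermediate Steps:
t(I, C) = C**2 (t(I, C) = (C + 0)**2 = C**2)
Z(k) = 1/19 + k/19 (Z(k) = (1 + k)/19 = (1 + k)*(1/19) = 1/19 + k/19)
B = -1/45353 (B = 1/(70 - 45423) = 1/(-45353) = -1/45353 ≈ -2.2049e-5)
Z(t(15, 16))/B = (1/19 + (1/19)*16**2)/(-1/45353) = (1/19 + (1/19)*256)*(-45353) = (1/19 + 256/19)*(-45353) = (257/19)*(-45353) = -613459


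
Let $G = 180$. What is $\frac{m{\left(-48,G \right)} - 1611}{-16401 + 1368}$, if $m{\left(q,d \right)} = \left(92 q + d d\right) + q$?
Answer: $- \frac{8775}{5011} \approx -1.7511$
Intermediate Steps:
$m{\left(q,d \right)} = d^{2} + 93 q$ ($m{\left(q,d \right)} = \left(92 q + d^{2}\right) + q = \left(d^{2} + 92 q\right) + q = d^{2} + 93 q$)
$\frac{m{\left(-48,G \right)} - 1611}{-16401 + 1368} = \frac{\left(180^{2} + 93 \left(-48\right)\right) - 1611}{-16401 + 1368} = \frac{\left(32400 - 4464\right) - 1611}{-15033} = \left(27936 - 1611\right) \left(- \frac{1}{15033}\right) = 26325 \left(- \frac{1}{15033}\right) = - \frac{8775}{5011}$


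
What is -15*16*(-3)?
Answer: 720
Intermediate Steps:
-15*16*(-3) = -240*(-3) = 720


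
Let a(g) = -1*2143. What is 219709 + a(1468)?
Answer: 217566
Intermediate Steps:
a(g) = -2143
219709 + a(1468) = 219709 - 2143 = 217566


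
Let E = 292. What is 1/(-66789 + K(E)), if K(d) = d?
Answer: -1/66497 ≈ -1.5038e-5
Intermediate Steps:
1/(-66789 + K(E)) = 1/(-66789 + 292) = 1/(-66497) = -1/66497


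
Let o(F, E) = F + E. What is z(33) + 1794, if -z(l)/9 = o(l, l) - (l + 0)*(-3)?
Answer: 309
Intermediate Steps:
o(F, E) = E + F
z(l) = -45*l (z(l) = -9*((l + l) - (l + 0)*(-3)) = -9*(2*l - l*(-3)) = -9*(2*l - (-3)*l) = -9*(2*l + 3*l) = -45*l)
z(33) + 1794 = -45*33 + 1794 = -1485 + 1794 = 309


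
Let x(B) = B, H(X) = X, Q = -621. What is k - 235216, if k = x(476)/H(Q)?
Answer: -146069612/621 ≈ -2.3522e+5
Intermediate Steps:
k = -476/621 (k = 476/(-621) = 476*(-1/621) = -476/621 ≈ -0.76651)
k - 235216 = -476/621 - 235216 = -146069612/621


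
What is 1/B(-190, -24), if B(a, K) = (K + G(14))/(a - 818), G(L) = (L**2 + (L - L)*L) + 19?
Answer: -1008/191 ≈ -5.2775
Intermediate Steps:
G(L) = 19 + L**2 (G(L) = (L**2 + 0*L) + 19 = (L**2 + 0) + 19 = L**2 + 19 = 19 + L**2)
B(a, K) = (215 + K)/(-818 + a) (B(a, K) = (K + (19 + 14**2))/(a - 818) = (K + (19 + 196))/(-818 + a) = (K + 215)/(-818 + a) = (215 + K)/(-818 + a))
1/B(-190, -24) = 1/((215 - 24)/(-818 - 190)) = 1/(191/(-1008)) = 1/(-1/1008*191) = 1/(-191/1008) = -1008/191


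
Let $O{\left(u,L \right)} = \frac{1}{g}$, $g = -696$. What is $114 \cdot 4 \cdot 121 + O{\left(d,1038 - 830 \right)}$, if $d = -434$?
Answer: $\frac{38402495}{696} \approx 55176.0$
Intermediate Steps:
$O{\left(u,L \right)} = - \frac{1}{696}$ ($O{\left(u,L \right)} = \frac{1}{-696} = - \frac{1}{696}$)
$114 \cdot 4 \cdot 121 + O{\left(d,1038 - 830 \right)} = 114 \cdot 4 \cdot 121 - \frac{1}{696} = 456 \cdot 121 - \frac{1}{696} = 55176 - \frac{1}{696} = \frac{38402495}{696}$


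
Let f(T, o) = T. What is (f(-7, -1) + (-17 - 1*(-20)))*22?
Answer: -88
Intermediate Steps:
(f(-7, -1) + (-17 - 1*(-20)))*22 = (-7 + (-17 - 1*(-20)))*22 = (-7 + (-17 + 20))*22 = (-7 + 3)*22 = -4*22 = -88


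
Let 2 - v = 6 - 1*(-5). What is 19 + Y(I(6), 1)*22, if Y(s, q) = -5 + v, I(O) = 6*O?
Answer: -289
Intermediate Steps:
v = -9 (v = 2 - (6 - 1*(-5)) = 2 - (6 + 5) = 2 - 1*11 = 2 - 11 = -9)
Y(s, q) = -14 (Y(s, q) = -5 - 9 = -14)
19 + Y(I(6), 1)*22 = 19 - 14*22 = 19 - 308 = -289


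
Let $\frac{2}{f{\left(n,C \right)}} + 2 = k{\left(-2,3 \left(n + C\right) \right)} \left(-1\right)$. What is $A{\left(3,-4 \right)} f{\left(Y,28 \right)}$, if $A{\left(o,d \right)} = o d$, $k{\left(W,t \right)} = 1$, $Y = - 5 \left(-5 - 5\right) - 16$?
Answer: $8$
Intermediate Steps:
$Y = 34$ ($Y = \left(-5\right) \left(-10\right) - 16 = 50 - 16 = 34$)
$f{\left(n,C \right)} = - \frac{2}{3}$ ($f{\left(n,C \right)} = \frac{2}{-2 + 1 \left(-1\right)} = \frac{2}{-2 - 1} = \frac{2}{-3} = 2 \left(- \frac{1}{3}\right) = - \frac{2}{3}$)
$A{\left(o,d \right)} = d o$
$A{\left(3,-4 \right)} f{\left(Y,28 \right)} = \left(-4\right) 3 \left(- \frac{2}{3}\right) = \left(-12\right) \left(- \frac{2}{3}\right) = 8$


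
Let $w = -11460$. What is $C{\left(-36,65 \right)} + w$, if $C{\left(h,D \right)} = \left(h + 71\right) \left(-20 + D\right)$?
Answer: $-9885$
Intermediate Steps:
$C{\left(h,D \right)} = \left(-20 + D\right) \left(71 + h\right)$ ($C{\left(h,D \right)} = \left(71 + h\right) \left(-20 + D\right) = \left(-20 + D\right) \left(71 + h\right)$)
$C{\left(-36,65 \right)} + w = \left(-1420 - -720 + 71 \cdot 65 + 65 \left(-36\right)\right) - 11460 = \left(-1420 + 720 + 4615 - 2340\right) - 11460 = 1575 - 11460 = -9885$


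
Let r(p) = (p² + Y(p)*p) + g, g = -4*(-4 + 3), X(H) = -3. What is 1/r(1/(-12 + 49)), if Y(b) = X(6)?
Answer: 1369/5366 ≈ 0.25513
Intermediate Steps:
g = 4 (g = -4*(-1) = 4)
Y(b) = -3
r(p) = 4 + p² - 3*p (r(p) = (p² - 3*p) + 4 = 4 + p² - 3*p)
1/r(1/(-12 + 49)) = 1/(4 + (1/(-12 + 49))² - 3/(-12 + 49)) = 1/(4 + (1/37)² - 3/37) = 1/(4 + (1/37)² - 3*1/37) = 1/(4 + 1/1369 - 3/37) = 1/(5366/1369) = 1369/5366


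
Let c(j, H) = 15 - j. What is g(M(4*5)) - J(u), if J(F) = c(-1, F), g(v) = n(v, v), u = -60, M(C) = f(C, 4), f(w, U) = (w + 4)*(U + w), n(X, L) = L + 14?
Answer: 574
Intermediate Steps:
n(X, L) = 14 + L
f(w, U) = (4 + w)*(U + w)
M(C) = 16 + C**2 + 8*C (M(C) = C**2 + 4*4 + 4*C + 4*C = C**2 + 16 + 4*C + 4*C = 16 + C**2 + 8*C)
g(v) = 14 + v
J(F) = 16 (J(F) = 15 - 1*(-1) = 15 + 1 = 16)
g(M(4*5)) - J(u) = (14 + (16 + (4*5)**2 + 8*(4*5))) - 1*16 = (14 + (16 + 20**2 + 8*20)) - 16 = (14 + (16 + 400 + 160)) - 16 = (14 + 576) - 16 = 590 - 16 = 574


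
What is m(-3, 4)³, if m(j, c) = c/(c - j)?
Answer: 64/343 ≈ 0.18659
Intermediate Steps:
m(-3, 4)³ = (4/(4 - 1*(-3)))³ = (4/(4 + 3))³ = (4/7)³ = 64/343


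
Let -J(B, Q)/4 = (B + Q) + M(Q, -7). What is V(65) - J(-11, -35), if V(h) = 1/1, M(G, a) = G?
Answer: -323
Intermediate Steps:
V(h) = 1
J(B, Q) = -8*Q - 4*B (J(B, Q) = -4*((B + Q) + Q) = -4*(B + 2*Q) = -8*Q - 4*B)
V(65) - J(-11, -35) = 1 - (-8*(-35) - 4*(-11)) = 1 - (280 + 44) = 1 - 1*324 = 1 - 324 = -323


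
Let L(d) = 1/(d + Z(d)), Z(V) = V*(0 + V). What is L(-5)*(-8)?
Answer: -⅖ ≈ -0.40000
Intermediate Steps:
Z(V) = V² (Z(V) = V*V = V²)
L(d) = 1/(d + d²)
L(-5)*(-8) = (1/((-5)*(1 - 5)))*(-8) = -⅕/(-4)*(-8) = -⅕*(-¼)*(-8) = (1/20)*(-8) = -⅖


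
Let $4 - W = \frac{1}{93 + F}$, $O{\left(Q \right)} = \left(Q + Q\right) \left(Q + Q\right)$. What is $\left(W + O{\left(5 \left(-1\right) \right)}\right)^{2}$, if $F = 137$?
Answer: $\frac{572118561}{52900} \approx 10815.0$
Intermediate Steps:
$O{\left(Q \right)} = 4 Q^{2}$ ($O{\left(Q \right)} = 2 Q 2 Q = 4 Q^{2}$)
$W = \frac{919}{230}$ ($W = 4 - \frac{1}{93 + 137} = 4 - \frac{1}{230} = \frac{919}{230} \approx 3.9957$)
$\left(W + O{\left(5 \left(-1\right) \right)}\right)^{2} = \left(\frac{919}{230} + 4 \left(5 \left(-1\right)\right)^{2}\right)^{2} = \left(\frac{919}{230} + 4 \left(-5\right)^{2}\right)^{2} = \left(\frac{919}{230} + 4 \cdot 25\right)^{2} = \left(\frac{919}{230} + 100\right)^{2} = \left(\frac{23919}{230}\right)^{2} = \frac{572118561}{52900}$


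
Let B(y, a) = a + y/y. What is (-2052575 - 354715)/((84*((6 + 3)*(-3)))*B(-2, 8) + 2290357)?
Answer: -481458/453989 ≈ -1.0605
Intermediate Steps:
B(y, a) = 1 + a (B(y, a) = a + 1 = 1 + a)
(-2052575 - 354715)/((84*((6 + 3)*(-3)))*B(-2, 8) + 2290357) = (-2052575 - 354715)/((84*((6 + 3)*(-3)))*(1 + 8) + 2290357) = -2407290/((84*(9*(-3)))*9 + 2290357) = -2407290/((84*(-27))*9 + 2290357) = -2407290/(-2268*9 + 2290357) = -2407290/(-20412 + 2290357) = -2407290/2269945 = -2407290*1/2269945 = -481458/453989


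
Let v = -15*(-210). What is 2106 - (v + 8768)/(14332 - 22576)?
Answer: 8686891/4122 ≈ 2107.4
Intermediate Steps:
v = 3150
2106 - (v + 8768)/(14332 - 22576) = 2106 - (3150 + 8768)/(14332 - 22576) = 2106 - 11918/(-8244) = 2106 - 11918*(-1)/8244 = 2106 - 1*(-5959/4122) = 2106 + 5959/4122 = 8686891/4122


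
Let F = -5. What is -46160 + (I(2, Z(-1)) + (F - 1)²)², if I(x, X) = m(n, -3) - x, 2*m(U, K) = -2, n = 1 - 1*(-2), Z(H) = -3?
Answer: -45071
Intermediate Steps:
n = 3 (n = 1 + 2 = 3)
m(U, K) = -1 (m(U, K) = (½)*(-2) = -1)
I(x, X) = -1 - x
-46160 + (I(2, Z(-1)) + (F - 1)²)² = -46160 + ((-1 - 1*2) + (-5 - 1)²)² = -46160 + ((-1 - 2) + (-6)²)² = -46160 + (-3 + 36)² = -46160 + 33² = -46160 + 1089 = -45071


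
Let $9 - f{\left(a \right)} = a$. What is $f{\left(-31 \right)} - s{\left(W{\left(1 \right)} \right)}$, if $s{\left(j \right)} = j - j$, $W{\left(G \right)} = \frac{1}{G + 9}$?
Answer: $40$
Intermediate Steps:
$W{\left(G \right)} = \frac{1}{9 + G}$
$s{\left(j \right)} = 0$
$f{\left(a \right)} = 9 - a$
$f{\left(-31 \right)} - s{\left(W{\left(1 \right)} \right)} = \left(9 - -31\right) - 0 = \left(9 + 31\right) + 0 = 40 + 0 = 40$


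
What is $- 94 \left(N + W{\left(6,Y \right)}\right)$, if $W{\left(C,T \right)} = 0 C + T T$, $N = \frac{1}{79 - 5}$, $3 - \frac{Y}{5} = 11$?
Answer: $- \frac{5564847}{37} \approx -1.504 \cdot 10^{5}$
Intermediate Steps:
$Y = -40$ ($Y = 15 - 55 = -40$)
$N = \frac{1}{74} \approx 0.013514$
$W{\left(C,T \right)} = T^{2}$ ($W{\left(C,T \right)} = 0 + T^{2} = T^{2}$)
$- 94 \left(N + W{\left(6,Y \right)}\right) = - 94 \left(\frac{1}{74} + \left(-40\right)^{2}\right) = - 94 \left(\frac{1}{74} + 1600\right) = \left(-94\right) \frac{118401}{74} = - \frac{5564847}{37}$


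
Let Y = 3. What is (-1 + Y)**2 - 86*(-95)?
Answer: 8174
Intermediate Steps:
(-1 + Y)**2 - 86*(-95) = (-1 + 3)**2 - 86*(-95) = 2**2 + 8170 = 4 + 8170 = 8174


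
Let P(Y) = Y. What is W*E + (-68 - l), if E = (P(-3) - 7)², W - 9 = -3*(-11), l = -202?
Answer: 4334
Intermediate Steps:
W = 42 (W = 9 - 3*(-11) = 9 + 33 = 42)
E = 100 (E = (-3 - 7)² = (-10)² = 100)
W*E + (-68 - l) = 42*100 + (-68 - 1*(-202)) = 4200 + (-68 + 202) = 4200 + 134 = 4334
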